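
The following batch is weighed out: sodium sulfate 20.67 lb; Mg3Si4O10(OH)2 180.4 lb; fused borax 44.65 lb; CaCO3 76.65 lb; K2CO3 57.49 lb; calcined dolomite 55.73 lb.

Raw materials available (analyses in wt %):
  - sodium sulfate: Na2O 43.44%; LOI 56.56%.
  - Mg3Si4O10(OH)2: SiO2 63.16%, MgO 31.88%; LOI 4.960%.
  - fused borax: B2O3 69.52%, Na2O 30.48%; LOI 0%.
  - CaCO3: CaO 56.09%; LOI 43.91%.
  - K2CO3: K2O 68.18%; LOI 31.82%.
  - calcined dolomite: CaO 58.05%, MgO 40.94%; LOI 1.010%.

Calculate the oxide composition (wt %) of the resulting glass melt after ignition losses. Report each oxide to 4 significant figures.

Glass mass = 362.4 lb (batch 435.6 − LOI 73.15).
Composition: K2O 10.81%, SiO2 31.44%, B2O3 8.564%, CaO 20.79%, Na2O 6.232%, MgO 22.16%

Mid-chain values appear (rounded to four significant figures) in the working; each numeric step keeps full precision at each step; a single rounding completes every reported result. Derived quantities, which include six oxide percentages, the yield, ignition loss, the totals, net glass mass, are recomputed in full float precision, as quoted within the question or the answer, from the weighed amounts at 362.4 lb of glass.
Delivered oxide masses:
  K2O: 57.49·0.6818 = 39.20 lb
  SiO2: 180.4·0.6316 = 113.9 lb
  B2O3: 44.65·0.6952 = 31.04 lb
  CaO: 76.65·0.5609 + 55.73·0.5805 = 75.34 lb
  Na2O: 20.67·0.4344 + 44.65·0.3048 = 22.59 lb
  MgO: 180.4·0.3188 + 55.73·0.4094 = 80.33 lb
LOI: 20.67·0.5656 + 180.4·0.04960 + 76.65·0.4391 + 57.49·0.3182 + 55.73·0.01010 = 73.15 lb
Glass mass = batch − LOI = 435.6 − 73.15 = 362.4 lb (= Σ oxide masses)
wt % = oxide mass / glass mass × 100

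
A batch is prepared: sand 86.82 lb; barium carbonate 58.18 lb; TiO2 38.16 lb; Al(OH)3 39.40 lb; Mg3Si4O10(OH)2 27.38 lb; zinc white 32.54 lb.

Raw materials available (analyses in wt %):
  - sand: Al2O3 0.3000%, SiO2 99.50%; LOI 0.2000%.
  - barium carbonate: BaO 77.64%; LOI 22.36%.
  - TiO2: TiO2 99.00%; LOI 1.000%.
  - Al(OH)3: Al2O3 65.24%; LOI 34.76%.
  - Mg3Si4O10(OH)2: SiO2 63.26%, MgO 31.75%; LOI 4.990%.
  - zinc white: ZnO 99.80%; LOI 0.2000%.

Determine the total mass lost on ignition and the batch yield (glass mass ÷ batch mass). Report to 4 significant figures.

LOI loss = 28.69 lb; glass = 253.8 lb; yield = 89.84%

All internal work keeps full float precision through the solve; intermediates are printed with 4-significant-figure rounding alongside each step. Every reported value receives exactly one rounding; the derived quantities are rebuilt using the weight values on 253.8 lb of glass in full precision (six oxide percentages, yield, LOI, the totals, net glass mass), as written in problem or answer.
Per-material ignition loss:
  sand: 86.82 × 0.002000 = 0.1736 lb
  barium carbonate: 58.18 × 0.2236 = 13.01 lb
  TiO2: 38.16 × 0.01000 = 0.3816 lb
  Al(OH)3: 39.40 × 0.3476 = 13.70 lb
  Mg3Si4O10(OH)2: 27.38 × 0.04990 = 1.366 lb
  zinc white: 32.54 × 0.002000 = 0.06508 lb
Total LOI = 28.69 lb
Glass = batch − LOI = 282.5 − 28.69 = 253.8 lb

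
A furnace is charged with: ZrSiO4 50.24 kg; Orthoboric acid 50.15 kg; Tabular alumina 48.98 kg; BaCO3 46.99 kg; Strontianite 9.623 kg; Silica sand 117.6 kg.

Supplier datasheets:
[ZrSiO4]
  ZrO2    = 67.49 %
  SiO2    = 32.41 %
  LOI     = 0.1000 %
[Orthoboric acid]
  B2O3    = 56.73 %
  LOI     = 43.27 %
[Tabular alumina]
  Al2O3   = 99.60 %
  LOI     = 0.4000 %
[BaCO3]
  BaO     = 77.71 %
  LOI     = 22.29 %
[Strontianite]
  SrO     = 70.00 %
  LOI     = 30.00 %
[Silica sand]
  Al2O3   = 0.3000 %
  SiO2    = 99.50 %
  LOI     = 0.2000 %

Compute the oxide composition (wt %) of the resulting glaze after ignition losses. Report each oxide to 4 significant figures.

Intermediates are displayed (rounded to four significant figures) within the worked lines. Every computation runs at full float precision at each step. Every reported result undergoes a single rounding. All derived quantities are recomputed at full float precision (glass mass, totals, six oxide percentages, ignition loss, the yield) starting from the weights for 288.0 kg of glass, exactly as printed in question or answer.
Oxide masses out of the charge:
  BaO: 46.99·0.7771 = 36.52 kg
  Al2O3: 48.98·0.9960 + 117.6·0.003000 = 49.14 kg
  SrO: 9.623·0.7000 = 6.736 kg
  ZrO2: 50.24·0.6749 = 33.91 kg
  SiO2: 50.24·0.3241 + 117.6·0.9950 = 133.3 kg
  B2O3: 50.15·0.5673 = 28.45 kg
LOI: 50.24·0.001000 + 50.15·0.4327 + 48.98·0.004000 + 46.99·0.2229 + 9.623·0.3000 + 117.6·0.002000 = 35.54 kg
Net of LOI, the glass mass = 323.6 − 35.54 = 288.0 kg (the oxide masses sum to this)
wt % = 100 × oxide mass / glass mass

Glass mass = 288.0 kg (batch 323.6 − LOI 35.54).
Composition: BaO 12.68%, Al2O3 17.06%, SrO 2.339%, ZrO2 11.77%, SiO2 46.28%, B2O3 9.877%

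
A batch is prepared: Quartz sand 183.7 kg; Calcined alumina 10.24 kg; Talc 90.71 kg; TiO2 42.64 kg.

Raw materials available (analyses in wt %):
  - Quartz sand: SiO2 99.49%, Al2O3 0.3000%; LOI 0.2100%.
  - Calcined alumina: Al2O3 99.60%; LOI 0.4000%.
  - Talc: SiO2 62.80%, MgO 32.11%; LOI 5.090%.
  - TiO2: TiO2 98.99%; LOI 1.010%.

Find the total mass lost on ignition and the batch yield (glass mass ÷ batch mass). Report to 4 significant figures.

LOI loss = 5.475 kg; glass = 321.8 kg; yield = 98.33%

The intermediate values are shown, rounded to 4 significant figures, when written out — all internal work maintains full float precision through every step — each reported value takes exactly one rounding. The derived quantities, including the four compositions, yield, LOI, totals, glass mass, are rebuilt using the weight values on 321.8 kg of glass in exact precision as written in either problem or answer.
Material-by-material LOI:
  Quartz sand: 183.7 × 0.002100 = 0.3858 kg
  Calcined alumina: 10.24 × 0.004000 = 0.04096 kg
  Talc: 90.71 × 0.05090 = 4.617 kg
  TiO2: 42.64 × 0.01010 = 0.4307 kg
Total LOI = 5.475 kg
Glass = batch − LOI = 327.3 − 5.475 = 321.8 kg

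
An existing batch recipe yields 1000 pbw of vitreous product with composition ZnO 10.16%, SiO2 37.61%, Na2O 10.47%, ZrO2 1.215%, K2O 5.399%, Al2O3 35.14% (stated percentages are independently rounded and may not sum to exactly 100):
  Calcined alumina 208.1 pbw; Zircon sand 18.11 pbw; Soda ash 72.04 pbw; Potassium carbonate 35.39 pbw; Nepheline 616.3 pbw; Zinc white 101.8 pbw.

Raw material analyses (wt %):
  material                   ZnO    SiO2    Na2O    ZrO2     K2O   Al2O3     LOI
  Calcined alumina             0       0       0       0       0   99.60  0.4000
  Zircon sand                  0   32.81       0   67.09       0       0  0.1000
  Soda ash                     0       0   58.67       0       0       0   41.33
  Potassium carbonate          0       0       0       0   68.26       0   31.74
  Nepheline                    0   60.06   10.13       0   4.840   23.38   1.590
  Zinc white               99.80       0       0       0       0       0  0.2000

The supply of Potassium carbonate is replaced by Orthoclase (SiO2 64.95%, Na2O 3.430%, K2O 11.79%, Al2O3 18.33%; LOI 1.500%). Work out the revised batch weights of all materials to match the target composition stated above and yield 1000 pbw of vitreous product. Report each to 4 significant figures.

Revised batch per 1000 pbw vitreous product:
  Calcined alumina: 233.9 pbw
  Zircon sand: 18.11 pbw
  Soda ash: 119.3 pbw
  Orthoclase: 368.5 pbw
  Nepheline: 217.8 pbw
  Zinc white: 101.8 pbw
Total batch = 1059 pbw; LOI loss = 59.45 pbw

Each numeric step holds exact precision at each step. Values along the way appear rounded off to 4 significant digits in the printout; every reported value receives exactly one rounding. The derived quantities, including totals, the six compositions, ignition loss, glass mass, the yield, are carried starting from the weights per 1000 pbw of glass in full float precision as given in the problem or the answer.
Target oxide masses per 1000 pbw vitreous product:
  ZnO: 10.16% × 1000 = 101.6 pbw
  SiO2: 37.61% × 1000 = 376.1 pbw
  Na2O: 10.47% × 1000 = 104.7 pbw
  ZrO2: 1.215% × 1000 = 12.15 pbw
  K2O: 5.399% × 1000 = 53.99 pbw
  Al2O3: 35.14% × 1000 = 351.4 pbw
Balance tally, oxide-wise, from the weights as reported, at the basis given (summed amounts equal target values inside rounding margins):
  ZnO: 101.8·0.9980 = 101.6 pbw (target 101.6 pbw)
  SiO2: 18.11·0.3281 + 368.5·0.6495 + 217.8·0.6006 = 376.1 pbw (target 376.1 pbw)
  Na2O: 119.3·0.5867 + 368.5·0.03430 + 217.8·0.1013 = 104.7 pbw (target 104.7 pbw)
  ZrO2: 18.11·0.6709 = 12.15 pbw (target 12.15 pbw)
  K2O: 368.5·0.1179 + 217.8·0.04840 = 53.99 pbw (target 53.99 pbw)
  Al2O3: 233.9·0.9960 + 368.5·0.1833 + 217.8·0.2338 = 351.4 pbw (target 351.4 pbw)
Auditing the glass mass value: batch total minus LOI = 1000 pbw (targets for the oxides total 999.9 pbw; basis as stated: 1000 pbw — rounding explains the deltas).
Whole-batch sum: Σ batch = 1059 pbw; Σ batch·LOI gives LOI loss = 59.45 pbw; the yield ratio, glass ÷ batch: 94.39%.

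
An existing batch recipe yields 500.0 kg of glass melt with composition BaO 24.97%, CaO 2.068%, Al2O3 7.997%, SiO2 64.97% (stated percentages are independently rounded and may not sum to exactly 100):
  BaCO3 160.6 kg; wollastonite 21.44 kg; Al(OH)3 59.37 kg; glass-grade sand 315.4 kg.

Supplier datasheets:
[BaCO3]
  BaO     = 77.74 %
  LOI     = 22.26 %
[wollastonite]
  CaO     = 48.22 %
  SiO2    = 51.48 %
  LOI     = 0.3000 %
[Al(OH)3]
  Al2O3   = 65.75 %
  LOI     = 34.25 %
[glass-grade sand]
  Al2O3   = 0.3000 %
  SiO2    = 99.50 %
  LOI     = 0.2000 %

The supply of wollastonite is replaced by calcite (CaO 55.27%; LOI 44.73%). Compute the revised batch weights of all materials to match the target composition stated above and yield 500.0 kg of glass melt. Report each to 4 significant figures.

Values along the way are rounded to four significant digits when quoted. The working math carries exact precision from first step to last; a single rounding completes every reported number — derived quantities are re-derived starting from the weights at 500.0 kg of glass at full precision (four oxide percentages, ignition loss, glass mass, yield, the totals) as they appear in the problem or answer text.
Oxide mass targets, per 500.0 kg glass melt:
  BaO: 24.97% × 500.0 = 124.8 kg
  CaO: 2.068% × 500.0 = 10.34 kg
  Al2O3: 7.997% × 500.0 = 39.98 kg
  SiO2: 64.97% × 500.0 = 324.8 kg
Per-oxide balance check given the weights on record, versus the basis set out (each sum matches its target mass within answer rounding):
  BaO: 160.6·0.7774 = 124.9 kg (target 124.8 kg)
  CaO: 18.71·0.5527 = 10.34 kg (target 10.34 kg)
  Al2O3: 59.32·0.6575 + 326.5·0.003000 = 39.98 kg (target 39.98 kg)
  SiO2: 326.5·0.9950 = 324.9 kg (target 324.8 kg)
Auditing the glass mass value: batch total minus LOI = 500.0 kg (targets for the oxides total 500.0 kg; basis as stated: 500.0 kg — any gap is answer rounding).
Summing the batch: Σ batch = 565.1 kg; loss to ignition Σ batch·LOI = 65.09 kg; yield = glass ÷ total batch = 88.48%.

Revised batch per 500.0 kg glass melt:
  BaCO3: 160.6 kg
  calcite: 18.71 kg
  Al(OH)3: 59.32 kg
  glass-grade sand: 326.5 kg
Total batch = 565.1 kg; LOI loss = 65.09 kg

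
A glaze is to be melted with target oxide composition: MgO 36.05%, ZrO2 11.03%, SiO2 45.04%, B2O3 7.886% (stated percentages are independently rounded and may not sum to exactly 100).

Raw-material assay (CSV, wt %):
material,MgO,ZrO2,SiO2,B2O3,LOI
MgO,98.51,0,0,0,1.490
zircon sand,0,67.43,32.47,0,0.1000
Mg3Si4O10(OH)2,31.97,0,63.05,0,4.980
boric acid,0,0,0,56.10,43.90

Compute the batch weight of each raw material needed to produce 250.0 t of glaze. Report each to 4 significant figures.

The whole derivation keeps full float precision end to end; intermediates appear with 4-significant-digit rounding in the printout; exactly one rounding goes into each reported number — derived quantities (four oxide percentages, ignition loss, net glass mass, totals, yield) are computed from the weighed amounts on 250.0 t of glass in exact precision, as written in problem or answer.
Oxide mass targets, per 250.0 t glaze:
  MgO: 36.05% × 250.0 = 90.12 t
  ZrO2: 11.03% × 250.0 = 27.58 t
  SiO2: 45.04% × 250.0 = 112.6 t
  B2O3: 7.886% × 250.0 = 19.72 t
Balance tally, oxide-wise, per the reported batch figures, at the basis given (sums match the target masses up to rounding of the answer):
  MgO: 40.36·0.9851 + 157.5·0.3197 = 90.11 t (target 90.12 t)
  ZrO2: 40.89·0.6743 = 27.57 t (target 27.58 t)
  SiO2: 40.89·0.3247 + 157.5·0.6305 = 112.6 t (target 112.6 t)
  B2O3: 35.14·0.5610 = 19.71 t (target 19.72 t)
Glass-mass sanity pass: total batch − LOI = 250.0 t (oxide target masses add up to 250.0 t; against the stated basis, 250.0 t — a pure rounding effect).
Adding the batch up: Σ batch = 273.9 t; loss to ignition Σ batch·LOI = 23.91 t; the yield ratio, glass ÷ batch: 91.27%.

Batch per 250.0 t glaze:
  MgO: 40.36 t
  zircon sand: 40.89 t
  Mg3Si4O10(OH)2: 157.5 t
  boric acid: 35.14 t
Total batch = 273.9 t; LOI loss = 23.91 t; yield = 91.27%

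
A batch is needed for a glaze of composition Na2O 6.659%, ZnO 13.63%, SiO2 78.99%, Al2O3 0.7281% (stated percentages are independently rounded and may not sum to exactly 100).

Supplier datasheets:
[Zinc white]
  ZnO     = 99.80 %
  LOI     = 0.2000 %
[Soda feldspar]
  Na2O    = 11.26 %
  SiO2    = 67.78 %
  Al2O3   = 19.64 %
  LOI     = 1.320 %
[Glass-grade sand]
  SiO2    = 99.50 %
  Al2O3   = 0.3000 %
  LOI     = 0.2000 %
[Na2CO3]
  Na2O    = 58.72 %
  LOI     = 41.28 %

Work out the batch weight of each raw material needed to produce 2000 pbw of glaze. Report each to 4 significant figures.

In-progress results are shown (rounded to 4 significant digits) alongside each step. All arithmetic maintains exact precision throughout — every reported number takes a single rounding — all derived quantities are recomputed at full float precision (four oxide percentages, the totals, the yield, LOI, glass mass) from the batch weights for 2000 pbw of glass, exactly as printed in the question or the answer.
The oxide mass targets at 2000 pbw glaze:
  Na2O: 6.659% × 2000 = 133.2 pbw
  ZnO: 13.63% × 2000 = 272.6 pbw
  SiO2: 78.99% × 2000 = 1580 pbw
  Al2O3: 0.7281% × 2000 = 14.56 pbw
Sums-versus-targets review from the weights as reported, versus the basis set out (summed amounts equal target values exact up to rounding of places):
  Na2O: 50.42·0.1126 + 217.1·0.5872 = 133.2 pbw (target 133.2 pbw)
  ZnO: 273.1·0.9980 = 272.6 pbw (target 272.6 pbw)
  SiO2: 50.42·0.6778 + 1553·0.9950 = 1579 pbw (target 1580 pbw)
  Al2O3: 50.42·0.1964 + 1553·0.003000 = 14.56 pbw (target 14.56 pbw)
Glass-mass closure: batch total minus LOI = 2000 pbw (the targets, summed, come to 2000 pbw; the stated basis being 2000 pbw — gaps are rounding artifacts).
Batch grand total — Σ batch = 2094 pbw; loss to ignition Σ batch·LOI = 93.94 pbw; as yield: glass ÷ batch → 95.51%.

Batch per 2000 pbw glaze:
  Zinc white: 273.1 pbw
  Soda feldspar: 50.42 pbw
  Glass-grade sand: 1553 pbw
  Na2CO3: 217.1 pbw
Total batch = 2094 pbw; LOI loss = 93.94 pbw; yield = 95.51%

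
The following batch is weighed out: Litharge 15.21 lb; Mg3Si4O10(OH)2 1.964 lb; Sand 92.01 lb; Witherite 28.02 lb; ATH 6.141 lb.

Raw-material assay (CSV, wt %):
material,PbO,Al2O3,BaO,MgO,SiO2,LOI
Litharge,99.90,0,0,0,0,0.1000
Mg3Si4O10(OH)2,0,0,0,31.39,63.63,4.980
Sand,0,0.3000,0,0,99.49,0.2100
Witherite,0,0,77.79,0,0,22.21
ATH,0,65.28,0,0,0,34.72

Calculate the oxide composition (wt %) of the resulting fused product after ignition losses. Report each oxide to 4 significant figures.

Glass mass = 134.7 lb (batch 143.3 − LOI 8.662).
Composition: PbO 11.28%, Al2O3 3.181%, BaO 16.18%, MgO 0.4577%, SiO2 68.90%

All arithmetic carries exact precision at each step. In-progress results appear, with 4-significant-digit rounding, between the steps — each reported number is rounded only once — all derived quantities are carried in full precision (the yield, five oxide percentages, the totals, ignition loss, glass mass) starting from the weights for 134.7 lb of glass as set out in the problem or the answer.
Mass of each oxide from the mix:
  PbO: 15.21·0.9990 = 15.19 lb
  Al2O3: 92.01·0.003000 + 6.141·0.6528 = 4.285 lb
  BaO: 28.02·0.7779 = 21.80 lb
  MgO: 1.964·0.3139 = 0.6165 lb
  SiO2: 1.964·0.6363 + 92.01·0.9949 = 92.79 lb
LOI: 15.21·0.001000 + 1.964·0.04980 + 92.01·0.002100 + 28.02·0.2221 + 6.141·0.3472 = 8.662 lb
Glass = total batch minus LOI = 143.3 − 8.662 = 134.7 lb (matching Σ of the oxides)
each wt % is 100 × oxide ÷ glass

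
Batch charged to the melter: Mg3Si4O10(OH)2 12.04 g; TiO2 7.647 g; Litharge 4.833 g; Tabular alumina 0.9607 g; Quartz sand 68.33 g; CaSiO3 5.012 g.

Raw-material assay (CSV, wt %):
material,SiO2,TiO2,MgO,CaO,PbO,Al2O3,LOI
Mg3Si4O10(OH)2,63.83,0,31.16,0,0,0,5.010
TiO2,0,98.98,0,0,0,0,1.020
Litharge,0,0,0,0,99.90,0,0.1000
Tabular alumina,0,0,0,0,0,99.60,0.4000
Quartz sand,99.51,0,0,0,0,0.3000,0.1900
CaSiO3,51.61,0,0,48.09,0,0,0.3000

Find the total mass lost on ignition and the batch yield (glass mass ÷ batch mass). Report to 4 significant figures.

Every computation carries full float precision through every step — working values are printed, with 4-significant-figure rounding, between the steps — a single rounding produces every reported number. The derived quantities are rebuilt at exact precision (the yield, the six compositions, glass mass, ignition loss, totals) using the weight values per 97.99 g of glass as given in either problem or answer.
Each material's LOI contribution:
  Mg3Si4O10(OH)2: 12.04 × 0.05010 = 0.6032 g
  TiO2: 7.647 × 0.01020 = 0.07800 g
  Litharge: 4.833 × 0.001000 = 0.004833 g
  Tabular alumina: 0.9607 × 0.004000 = 0.003843 g
  Quartz sand: 68.33 × 0.001900 = 0.1298 g
  CaSiO3: 5.012 × 0.003000 = 0.01504 g
Total LOI = 0.8347 g
Glass = batch − LOI = 98.82 − 0.8347 = 97.99 g

LOI loss = 0.8347 g; glass = 97.99 g; yield = 99.16%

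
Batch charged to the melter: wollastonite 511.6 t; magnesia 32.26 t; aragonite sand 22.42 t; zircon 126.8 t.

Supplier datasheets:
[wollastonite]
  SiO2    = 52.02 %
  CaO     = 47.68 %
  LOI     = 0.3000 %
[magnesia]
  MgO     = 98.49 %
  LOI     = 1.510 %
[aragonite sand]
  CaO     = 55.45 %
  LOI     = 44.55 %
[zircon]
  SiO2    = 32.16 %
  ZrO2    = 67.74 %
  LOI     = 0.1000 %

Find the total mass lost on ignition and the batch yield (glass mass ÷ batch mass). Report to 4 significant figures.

The working math runs at exact precision in every operation — in-progress results appear, rounded to 4 significant figures, alongside each step — a single rounding produces every reported number; the derived quantities, including ignition loss, the yield, glass mass, totals, four oxide percentages, are computed starting from the weights on 680.9 t of glass in exact precision exactly as shown in question or answer.
Material-by-material LOI:
  wollastonite: 511.6 × 0.003000 = 1.535 t
  magnesia: 32.26 × 0.01510 = 0.4871 t
  aragonite sand: 22.42 × 0.4455 = 9.988 t
  zircon: 126.8 × 0.001000 = 0.1268 t
Total LOI = 12.14 t
Glass = batch − LOI = 693.1 − 12.14 = 680.9 t

LOI loss = 12.14 t; glass = 680.9 t; yield = 98.25%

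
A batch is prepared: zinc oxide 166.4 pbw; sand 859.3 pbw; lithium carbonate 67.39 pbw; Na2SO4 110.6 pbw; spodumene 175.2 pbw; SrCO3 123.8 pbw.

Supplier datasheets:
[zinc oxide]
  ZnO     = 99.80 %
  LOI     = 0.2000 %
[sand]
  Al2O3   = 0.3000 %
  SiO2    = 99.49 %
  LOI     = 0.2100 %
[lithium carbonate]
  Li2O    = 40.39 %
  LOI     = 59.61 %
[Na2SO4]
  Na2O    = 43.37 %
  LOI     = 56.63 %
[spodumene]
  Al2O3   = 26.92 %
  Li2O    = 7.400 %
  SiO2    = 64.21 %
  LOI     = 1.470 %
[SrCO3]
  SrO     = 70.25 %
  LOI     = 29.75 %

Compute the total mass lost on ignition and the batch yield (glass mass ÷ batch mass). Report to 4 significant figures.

LOI loss = 144.3 pbw; glass = 1358 pbw; yield = 90.39%

All internal work carries exact precision at all times — the intermediate values appear rounded to 4 significant figures in the working; exactly one rounding goes into every reported number — all derived quantities (the six compositions, yield, totals, glass mass, LOI) are rebuilt at exact precision from the weighed amounts on 1358 pbw of glass as written in the problem or answer text.
Per-material ignition loss:
  zinc oxide: 166.4 × 0.002000 = 0.3328 pbw
  sand: 859.3 × 0.002100 = 1.805 pbw
  lithium carbonate: 67.39 × 0.5961 = 40.17 pbw
  Na2SO4: 110.6 × 0.5663 = 62.63 pbw
  spodumene: 175.2 × 0.01470 = 2.575 pbw
  SrCO3: 123.8 × 0.2975 = 36.83 pbw
Total LOI = 144.3 pbw
Glass = batch − LOI = 1503 − 144.3 = 1358 pbw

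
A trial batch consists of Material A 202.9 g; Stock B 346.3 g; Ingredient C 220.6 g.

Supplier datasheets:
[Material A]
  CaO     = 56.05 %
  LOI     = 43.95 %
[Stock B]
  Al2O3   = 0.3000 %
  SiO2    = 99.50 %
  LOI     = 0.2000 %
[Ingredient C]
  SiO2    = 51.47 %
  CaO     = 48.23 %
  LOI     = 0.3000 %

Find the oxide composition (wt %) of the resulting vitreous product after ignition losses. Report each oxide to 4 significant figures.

Working values are printed rounded to four significant figures within the worked lines — each numeric step maintains full float precision all the way through; each reported result undergoes a single rounding; derived quantities, including three oxide percentages, LOI, yield, glass mass, the totals, are recomputed starting from the weights per 679.3 g of glass in full precision as they appear in the problem or the answer.
Oxide masses out of the charge:
  Al2O3: 346.3·0.003000 = 1.039 g
  SiO2: 346.3·0.9950 + 220.6·0.5147 = 458.1 g
  CaO: 202.9·0.5605 + 220.6·0.4823 = 220.1 g
LOI: 202.9·0.4395 + 346.3·0.002000 + 220.6·0.003000 = 90.53 g
The glass mass, total less LOI, = 769.8 − 90.53 = 679.3 g (equal to the oxide-mass sum)
each wt % is 100 × oxide ÷ glass

Glass mass = 679.3 g (batch 769.8 − LOI 90.53).
Composition: Al2O3 0.1529%, SiO2 67.44%, CaO 32.41%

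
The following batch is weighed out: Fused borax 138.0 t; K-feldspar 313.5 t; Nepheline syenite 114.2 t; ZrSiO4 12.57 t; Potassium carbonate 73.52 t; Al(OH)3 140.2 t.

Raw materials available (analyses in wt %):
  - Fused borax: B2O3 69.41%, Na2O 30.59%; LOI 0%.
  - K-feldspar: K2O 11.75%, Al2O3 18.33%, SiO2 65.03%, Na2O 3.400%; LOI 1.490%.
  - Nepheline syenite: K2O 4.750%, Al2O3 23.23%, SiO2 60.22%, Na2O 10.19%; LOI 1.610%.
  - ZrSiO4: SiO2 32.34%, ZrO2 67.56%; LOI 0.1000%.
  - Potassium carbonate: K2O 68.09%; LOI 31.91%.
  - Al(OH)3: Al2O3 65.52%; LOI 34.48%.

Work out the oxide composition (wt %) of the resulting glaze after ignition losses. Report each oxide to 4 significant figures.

Glass mass = 713.7 t (batch 792.0 − LOI 78.32).
Composition: K2O 12.94%, B2O3 13.42%, Al2O3 24.64%, SiO2 38.77%, ZrO2 1.190%, Na2O 9.039%

The whole derivation keeps full float precision from start to finish; mid-chain values are printed, with 4-significant-digit rounding, across the worked steps — every reported value undergoes a single rounding — all derived quantities, which include the yield, totals, ignition loss, six oxide percentages, glass mass, are rebuilt at full float precision, as quoted within the problem or answer text, from the batch weights on 713.7 t of glass.
Mass of each oxide from the mix:
  K2O: 313.5·0.1175 + 114.2·0.04750 + 73.52·0.6809 = 92.32 t
  B2O3: 138.0·0.6941 = 95.79 t
  Al2O3: 313.5·0.1833 + 114.2·0.2323 + 140.2·0.6552 = 175.9 t
  SiO2: 313.5·0.6503 + 114.2·0.6022 + 12.57·0.3234 = 276.7 t
  ZrO2: 12.57·0.6756 = 8.492 t
  Na2O: 138.0·0.3059 + 313.5·0.03400 + 114.2·0.1019 = 64.51 t
LOI: 313.5·0.01490 + 114.2·0.01610 + 12.57·0.001000 + 73.52·0.3191 + 140.2·0.3448 = 78.32 t
Glass mass = batch − LOI = 792.0 − 78.32 = 713.7 t (= Σ oxide masses)
wt % = 100 × oxide mass / glass mass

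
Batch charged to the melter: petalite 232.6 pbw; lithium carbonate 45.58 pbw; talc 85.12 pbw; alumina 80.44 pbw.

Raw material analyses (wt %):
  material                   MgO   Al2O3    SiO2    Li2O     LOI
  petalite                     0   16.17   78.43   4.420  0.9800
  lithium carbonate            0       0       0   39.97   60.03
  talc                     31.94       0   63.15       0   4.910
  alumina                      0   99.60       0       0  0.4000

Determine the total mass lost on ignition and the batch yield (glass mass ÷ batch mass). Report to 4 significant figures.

Values along the way are shown (rounded to four significant digits) when written out — exact precision is carried at every stage — exactly one rounding is applied to each reported result; all derived quantities are recomputed from the batch weights for 409.6 pbw of glass at exact precision (glass mass, the yield, LOI, totals, four oxide percentages), as quoted within question or answer.
LOI of each material in turn:
  petalite: 232.6 × 0.009800 = 2.279 pbw
  lithium carbonate: 45.58 × 0.6003 = 27.36 pbw
  talc: 85.12 × 0.04910 = 4.179 pbw
  alumina: 80.44 × 0.004000 = 0.3218 pbw
Total LOI = 34.14 pbw
Glass = batch − LOI = 443.7 − 34.14 = 409.6 pbw

LOI loss = 34.14 pbw; glass = 409.6 pbw; yield = 92.31%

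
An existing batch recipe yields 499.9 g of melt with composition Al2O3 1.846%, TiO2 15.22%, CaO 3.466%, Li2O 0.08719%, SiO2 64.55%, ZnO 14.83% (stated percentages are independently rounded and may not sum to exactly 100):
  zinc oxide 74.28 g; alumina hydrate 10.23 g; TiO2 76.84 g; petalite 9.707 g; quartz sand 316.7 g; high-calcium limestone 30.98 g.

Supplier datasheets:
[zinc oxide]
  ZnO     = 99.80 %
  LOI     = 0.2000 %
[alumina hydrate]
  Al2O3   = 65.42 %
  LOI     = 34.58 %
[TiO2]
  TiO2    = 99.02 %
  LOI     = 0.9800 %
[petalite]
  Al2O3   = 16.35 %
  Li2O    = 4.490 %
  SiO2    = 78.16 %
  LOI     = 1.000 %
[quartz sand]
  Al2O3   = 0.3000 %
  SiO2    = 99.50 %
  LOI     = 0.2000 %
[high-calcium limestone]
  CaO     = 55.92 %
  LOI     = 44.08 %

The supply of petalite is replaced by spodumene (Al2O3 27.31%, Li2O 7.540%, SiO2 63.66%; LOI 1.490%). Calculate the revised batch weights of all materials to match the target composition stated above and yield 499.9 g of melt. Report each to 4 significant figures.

Values along the way appear, rounded to four significant figures, between the steps — the whole derivation holds exact precision from first step to last; every reported figure takes just one rounding; all derived quantities (net glass mass, yield, ignition loss, totals, six oxide percentages) are carried from the weighed amounts on 499.9 g of glass at full precision as given in the problem or the answer.
Target oxide masses per 499.9 g melt:
  Al2O3: 1.846% × 499.9 = 9.228 g
  TiO2: 15.22% × 499.9 = 76.08 g
  CaO: 3.466% × 499.9 = 17.33 g
  Li2O: 0.08719% × 499.9 = 0.4359 g
  SiO2: 64.55% × 499.9 = 322.7 g
  ZnO: 14.83% × 499.9 = 74.14 g
Balance tally, oxide-wise, per the reported batch figures, relative to the basis at hand (sum by sum, the targets are met net of answer rounding effects):
  Al2O3: 10.22·0.6542 + 5.781·0.2731 + 320.6·0.003000 = 9.227 g (target 9.228 g)
  TiO2: 76.84·0.9902 = 76.09 g (target 76.08 g)
  CaO: 30.98·0.5592 = 17.32 g (target 17.33 g)
  Li2O: 5.781·0.07540 = 0.4359 g (target 0.4359 g)
  SiO2: 5.781·0.6366 + 320.6·0.9950 = 322.7 g (target 322.7 g)
  ZnO: 74.28·0.9980 = 74.13 g (target 74.14 g)
The glass-mass cross-check: Σ batch − LOI loss = 499.9 g (oxide target masses add up to 499.9 g; stated basis 499.9 g — a pure rounding effect).
Whole-batch sum: Σ batch = 518.7 g; LOI removed, Σ of batch·LOI: 18.82 g; yield: glass divided by total = 96.37%.

Revised batch per 499.9 g melt:
  zinc oxide: 74.28 g
  alumina hydrate: 10.22 g
  TiO2: 76.84 g
  spodumene: 5.781 g
  quartz sand: 320.6 g
  high-calcium limestone: 30.98 g
Total batch = 518.7 g; LOI loss = 18.82 g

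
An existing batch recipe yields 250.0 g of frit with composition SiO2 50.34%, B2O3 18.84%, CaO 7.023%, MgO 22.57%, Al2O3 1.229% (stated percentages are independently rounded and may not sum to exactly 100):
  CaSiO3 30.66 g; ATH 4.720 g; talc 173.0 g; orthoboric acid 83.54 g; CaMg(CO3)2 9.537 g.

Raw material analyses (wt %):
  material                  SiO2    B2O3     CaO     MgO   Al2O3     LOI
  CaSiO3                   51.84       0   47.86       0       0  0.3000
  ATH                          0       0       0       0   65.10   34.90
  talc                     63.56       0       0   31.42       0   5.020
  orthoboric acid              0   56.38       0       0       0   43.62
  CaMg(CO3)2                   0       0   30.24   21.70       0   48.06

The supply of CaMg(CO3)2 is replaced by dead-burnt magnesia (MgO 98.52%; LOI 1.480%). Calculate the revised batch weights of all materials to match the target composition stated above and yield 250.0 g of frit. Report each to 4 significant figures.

In-progress results appear, rounded to 4 significant figures, alongside each step; full float precision is held from start to finish — exactly one rounding goes into each reported number — the derived quantities (LOI, glass mass, the five compositions, the yield, the totals) are re-derived from the weighed amounts at 250.0 g of glass at full precision precisely as stated by the problem or answer text.
Oxide mass targets, per 250.0 g frit:
  SiO2: 50.34% × 250.0 = 125.8 g
  B2O3: 18.84% × 250.0 = 47.10 g
  CaO: 7.023% × 250.0 = 17.56 g
  MgO: 22.57% × 250.0 = 56.42 g
  Al2O3: 1.229% × 250.0 = 3.072 g
Mass-balance tally per oxide from the weights as reported, under the basis named above (oxide sums agree with the targets net of answer rounding effects):
  SiO2: 36.69·0.5184 + 168.1·0.6356 = 125.9 g (target 125.8 g)
  B2O3: 83.54·0.5638 = 47.10 g (target 47.10 g)
  CaO: 36.69·0.4786 = 17.56 g (target 17.56 g)
  MgO: 168.1·0.3142 + 3.668·0.9852 = 56.43 g (target 56.42 g)
  Al2O3: 4.720·0.6510 = 3.073 g (target 3.072 g)
Glass-mass sanity pass: batch total minus LOI = 250.0 g (the targets, summed, come to 250.0 g; stated basis 250.0 g — deltas are rounding alone).
Batch total: Σ batch = 296.7 g; loss to ignition Σ batch·LOI = 46.69 g; the yield ratio, glass ÷ batch: 84.26%.

Revised batch per 250.0 g frit:
  CaSiO3: 36.69 g
  ATH: 4.720 g
  talc: 168.1 g
  orthoboric acid: 83.54 g
  dead-burnt magnesia: 3.668 g
Total batch = 296.7 g; LOI loss = 46.69 g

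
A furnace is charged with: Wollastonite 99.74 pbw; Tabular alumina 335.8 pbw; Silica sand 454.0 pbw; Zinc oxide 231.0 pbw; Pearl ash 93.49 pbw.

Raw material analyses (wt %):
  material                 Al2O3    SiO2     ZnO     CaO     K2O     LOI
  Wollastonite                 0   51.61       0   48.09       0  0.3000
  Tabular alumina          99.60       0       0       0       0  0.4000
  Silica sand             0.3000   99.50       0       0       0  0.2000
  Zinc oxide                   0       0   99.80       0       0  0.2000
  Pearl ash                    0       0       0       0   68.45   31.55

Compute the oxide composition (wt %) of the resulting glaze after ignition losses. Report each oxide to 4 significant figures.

Mid-chain values are displayed rounded off to 4 significant digits at each printed step — the whole derivation holds full float precision end to end; a single rounding finalizes every reported figure — the derived quantities, which include the totals, the yield, LOI, five oxide percentages, glass mass, are computed in exact precision, as they appear in the problem or answer text, from the weighed amounts per 1182 pbw of glass.
What the batch supplies per oxide:
  Al2O3: 335.8·0.9960 + 454.0·0.003000 = 335.8 pbw
  SiO2: 99.74·0.5161 + 454.0·0.9950 = 503.2 pbw
  ZnO: 231.0·0.9980 = 230.5 pbw
  CaO: 99.74·0.4809 = 47.96 pbw
  K2O: 93.49·0.6845 = 63.99 pbw
LOI: 99.74·0.003000 + 335.8·0.004000 + 454.0·0.002000 + 231.0·0.002000 + 93.49·0.3155 = 32.51 pbw
Resulting glass, batch − LOI: 1214 − 32.51 = 1182 pbw (equal to the oxide-mass sum)
wt % = oxide mass / glass mass × 100

Glass mass = 1182 pbw (batch 1214 − LOI 32.51).
Composition: Al2O3 28.42%, SiO2 42.59%, ZnO 19.51%, CaO 4.060%, K2O 5.416%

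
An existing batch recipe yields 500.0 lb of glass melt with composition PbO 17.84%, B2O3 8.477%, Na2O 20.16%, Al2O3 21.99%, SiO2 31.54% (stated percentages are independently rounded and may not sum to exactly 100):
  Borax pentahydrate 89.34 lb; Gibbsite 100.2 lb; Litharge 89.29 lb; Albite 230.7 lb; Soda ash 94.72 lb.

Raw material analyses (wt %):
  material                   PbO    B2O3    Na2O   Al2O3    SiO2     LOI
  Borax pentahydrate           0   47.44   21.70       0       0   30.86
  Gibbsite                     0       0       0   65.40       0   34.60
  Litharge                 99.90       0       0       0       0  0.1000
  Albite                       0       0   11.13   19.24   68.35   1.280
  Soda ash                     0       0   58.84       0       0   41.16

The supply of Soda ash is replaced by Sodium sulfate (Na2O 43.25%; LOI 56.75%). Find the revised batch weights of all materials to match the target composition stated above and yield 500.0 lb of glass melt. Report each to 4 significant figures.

Revised batch per 500.0 lb glass melt:
  Borax pentahydrate: 89.34 lb
  Gibbsite: 100.2 lb
  Litharge: 89.29 lb
  Albite: 230.7 lb
  Sodium sulfate: 128.9 lb
Total batch = 638.4 lb; LOI loss = 138.4 lb

Each numeric step keeps full precision at all times; working values appear rounded off to 4 significant digits across the worked steps. Each reported value undergoes a single rounding — derived quantities (yield, the totals, ignition loss, glass mass, the five compositions) are rebuilt from the batch weights for 500.0 lb of glass in exact precision, as given in the question or the answer.
The oxide mass targets at 500.0 lb glass melt:
  PbO: 17.84% × 500.0 = 89.20 lb
  B2O3: 8.477% × 500.0 = 42.38 lb
  Na2O: 20.16% × 500.0 = 100.8 lb
  Al2O3: 21.99% × 500.0 = 110.0 lb
  SiO2: 31.54% × 500.0 = 157.7 lb
Mass-balance tally per oxide from the weights as reported, at the basis given (each sum matches its target mass given rounding of the digits):
  PbO: 89.29·0.9990 = 89.20 lb (target 89.20 lb)
  B2O3: 89.34·0.4744 = 42.38 lb (target 42.38 lb)
  Na2O: 89.34·0.2170 + 230.7·0.1113 + 128.9·0.4325 = 100.8 lb (target 100.8 lb)
  Al2O3: 100.2·0.6540 + 230.7·0.1924 = 109.9 lb (target 110.0 lb)
  SiO2: 230.7·0.6835 = 157.7 lb (target 157.7 lb)
Auditing the glass mass value: whole batch net of LOI = 500.0 lb (targets for the oxides total 500.0 lb; basis as stated: 500.0 lb — any gap is answer rounding).
Adding the batch up: Σ batch = 638.4 lb; the LOI term Σ batch·LOI equals 138.4 lb; yield: glass divided by total = 78.32%.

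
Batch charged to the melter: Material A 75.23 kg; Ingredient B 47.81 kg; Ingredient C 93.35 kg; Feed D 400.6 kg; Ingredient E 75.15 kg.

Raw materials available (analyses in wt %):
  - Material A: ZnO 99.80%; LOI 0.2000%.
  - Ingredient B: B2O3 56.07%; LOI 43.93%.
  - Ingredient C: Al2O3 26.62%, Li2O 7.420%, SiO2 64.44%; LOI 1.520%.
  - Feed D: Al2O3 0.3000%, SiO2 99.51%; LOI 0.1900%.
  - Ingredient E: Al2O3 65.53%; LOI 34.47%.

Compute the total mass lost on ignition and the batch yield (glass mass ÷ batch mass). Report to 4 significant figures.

LOI loss = 49.24 kg; glass = 642.9 kg; yield = 92.89%

All internal work maintains full float precision end to end; values along the way appear, rounded to 4 significant figures, alongside each step. Each reported figure undergoes a single rounding. All derived quantities are computed at full precision (the yield, the five compositions, LOI, totals, net glass mass) from the batch weights for 642.9 kg of glass as quoted within problem or answer.
Each material's LOI contribution:
  Material A: 75.23 × 0.002000 = 0.1505 kg
  Ingredient B: 47.81 × 0.4393 = 21.00 kg
  Ingredient C: 93.35 × 0.01520 = 1.419 kg
  Feed D: 400.6 × 0.001900 = 0.7611 kg
  Ingredient E: 75.15 × 0.3447 = 25.90 kg
Total LOI = 49.24 kg
Glass = batch − LOI = 692.1 − 49.24 = 642.9 kg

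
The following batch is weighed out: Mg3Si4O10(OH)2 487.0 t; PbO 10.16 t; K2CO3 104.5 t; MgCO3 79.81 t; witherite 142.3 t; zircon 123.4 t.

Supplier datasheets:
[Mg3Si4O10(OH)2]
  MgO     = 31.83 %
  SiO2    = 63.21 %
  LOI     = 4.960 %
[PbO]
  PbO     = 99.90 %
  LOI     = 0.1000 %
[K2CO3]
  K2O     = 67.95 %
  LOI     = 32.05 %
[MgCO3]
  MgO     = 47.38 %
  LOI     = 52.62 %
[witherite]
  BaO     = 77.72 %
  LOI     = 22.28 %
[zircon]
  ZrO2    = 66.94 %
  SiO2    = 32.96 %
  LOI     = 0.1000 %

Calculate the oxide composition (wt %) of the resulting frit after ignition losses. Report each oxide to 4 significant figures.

Glass mass = 815.7 t (batch 947.2 − LOI 131.5).
Composition: ZrO2 10.13%, K2O 8.705%, PbO 1.244%, MgO 23.64%, SiO2 42.73%, BaO 13.56%

All arithmetic runs at full precision from start to finish — intermediates are rounded to 4 significant figures wherever printed. Every reported value takes a single rounding — the derived quantities (the yield, glass mass, the totals, ignition loss, six oxide percentages) are computed in exact precision from the batch weights on 815.7 t of glass, as quoted within the problem or answer text.
Delivered oxide masses:
  ZrO2: 123.4·0.6694 = 82.60 t
  K2O: 104.5·0.6795 = 71.01 t
  PbO: 10.16·0.9990 = 10.15 t
  MgO: 487.0·0.3183 + 79.81·0.4738 = 192.8 t
  SiO2: 487.0·0.6321 + 123.4·0.3296 = 348.5 t
  BaO: 142.3·0.7772 = 110.6 t
LOI: 487.0·0.04960 + 10.16·0.001000 + 104.5·0.3205 + 79.81·0.5262 + 142.3·0.2228 + 123.4·0.001000 = 131.5 t
Glass mass = batch − LOI = 947.2 − 131.5 = 815.7 t (matching Σ of the oxides)
percent share: oxide ÷ glass, ×100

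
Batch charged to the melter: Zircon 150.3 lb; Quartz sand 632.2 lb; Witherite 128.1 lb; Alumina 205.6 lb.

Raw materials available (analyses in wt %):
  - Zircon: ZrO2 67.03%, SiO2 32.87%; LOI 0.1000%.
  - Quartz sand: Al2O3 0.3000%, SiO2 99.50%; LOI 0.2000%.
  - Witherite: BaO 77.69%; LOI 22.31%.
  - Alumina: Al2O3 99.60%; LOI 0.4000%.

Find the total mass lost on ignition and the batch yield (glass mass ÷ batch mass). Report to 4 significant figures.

The working math carries full float precision through the solve — working values are displayed (rounded to four significant figures) across the worked steps — each reported figure is rounded a single time. The derived quantities (the yield, four oxide percentages, LOI, glass mass, totals) are rebuilt from the weighed amounts for 1085 lb of glass in exact precision, as set out in the problem or the answer.
Loss on ignition, line by line:
  Zircon: 150.3 × 0.001000 = 0.1503 lb
  Quartz sand: 632.2 × 0.002000 = 1.264 lb
  Witherite: 128.1 × 0.2231 = 28.58 lb
  Alumina: 205.6 × 0.004000 = 0.8224 lb
Total LOI = 30.82 lb
Glass = batch − LOI = 1116 − 30.82 = 1085 lb

LOI loss = 30.82 lb; glass = 1085 lb; yield = 97.24%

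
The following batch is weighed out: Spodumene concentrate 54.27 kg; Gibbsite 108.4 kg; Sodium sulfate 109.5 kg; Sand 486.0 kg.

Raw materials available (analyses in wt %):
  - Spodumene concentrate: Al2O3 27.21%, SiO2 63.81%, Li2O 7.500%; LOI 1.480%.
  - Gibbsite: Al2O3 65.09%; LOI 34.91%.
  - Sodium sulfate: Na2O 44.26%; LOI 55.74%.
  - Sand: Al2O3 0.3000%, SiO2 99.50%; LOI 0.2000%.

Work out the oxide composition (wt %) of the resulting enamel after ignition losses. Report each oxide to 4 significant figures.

Glass mass = 657.5 kg (batch 758.2 − LOI 100.7).
Composition: Al2O3 13.20%, SiO2 78.81%, Li2O 0.6190%, Na2O 7.371%

Mid-chain values appear rounded to 4 significant digits in the working — each numeric step maintains full float precision throughout; each reported number takes a single rounding. All derived quantities are computed from the weighed amounts on 657.5 kg of glass at exact precision (LOI, yield, totals, four oxide percentages, net glass mass) as set out in problem or answer.
Per-oxide mass from batch:
  Al2O3: 54.27·0.2721 + 108.4·0.6509 + 486.0·0.003000 = 86.78 kg
  SiO2: 54.27·0.6381 + 486.0·0.9950 = 518.2 kg
  Li2O: 54.27·0.07500 = 4.070 kg
  Na2O: 109.5·0.4426 = 48.46 kg
LOI: 54.27·0.01480 + 108.4·0.3491 + 109.5·0.5574 + 486.0·0.002000 = 100.7 kg
batch − LOI leaves glass = 758.2 − 100.7 = 657.5 kg (the oxide masses sum to this)
wt % = oxide mass / glass mass × 100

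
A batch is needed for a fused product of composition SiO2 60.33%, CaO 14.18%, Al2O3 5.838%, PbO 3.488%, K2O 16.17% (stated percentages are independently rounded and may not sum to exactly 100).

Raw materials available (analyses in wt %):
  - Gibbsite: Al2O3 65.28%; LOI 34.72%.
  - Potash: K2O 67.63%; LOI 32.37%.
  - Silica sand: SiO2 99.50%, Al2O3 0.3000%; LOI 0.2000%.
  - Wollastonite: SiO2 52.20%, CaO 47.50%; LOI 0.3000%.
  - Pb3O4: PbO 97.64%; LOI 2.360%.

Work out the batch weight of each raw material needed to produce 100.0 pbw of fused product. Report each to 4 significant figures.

Batch per 100.0 pbw fused product:
  Gibbsite: 8.736 pbw
  Potash: 23.91 pbw
  Silica sand: 44.97 pbw
  Wollastonite: 29.85 pbw
  Pb3O4: 3.572 pbw
Total batch = 111.0 pbw; LOI loss = 11.04 pbw; yield = 90.06%

All arithmetic keeps full precision in all steps. Working values are printed, with 4-significant-digit rounding, within the worked lines. Exactly one rounding is applied to each reported value; derived quantities (LOI, totals, net glass mass, the yield, five oxide percentages) are computed in full precision from the weighed amounts on 100.0 pbw of glass, as quoted within problem or answer.
Target masses of each oxide per 100.0 pbw fused product:
  SiO2: 60.33% × 100.0 = 60.33 pbw
  CaO: 14.18% × 100.0 = 14.18 pbw
  Al2O3: 5.838% × 100.0 = 5.838 pbw
  PbO: 3.488% × 100.0 = 3.488 pbw
  K2O: 16.17% × 100.0 = 16.17 pbw
A balance pass over the oxides, working from each reported weight, per the basis as stated (sum by sum, the targets are met exact up to rounding of places):
  SiO2: 44.97·0.9950 + 29.85·0.5220 = 60.33 pbw (target 60.33 pbw)
  CaO: 29.85·0.4750 = 14.18 pbw (target 14.18 pbw)
  Al2O3: 8.736·0.6528 + 44.97·0.003000 = 5.838 pbw (target 5.838 pbw)
  PbO: 3.572·0.9764 = 3.488 pbw (target 3.488 pbw)
  K2O: 23.91·0.6763 = 16.17 pbw (target 16.17 pbw)
Mass balance on the glass: the batch minus its LOI: 100.0 pbw (targets for the oxides total 100.0 pbw; versus the stated basis of 100.0 pbw — a pure rounding effect).
Batch total: Σ batch = 111.0 pbw; loss to ignition Σ batch·LOI = 11.04 pbw; the yield ratio, glass ÷ batch: 90.06%.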